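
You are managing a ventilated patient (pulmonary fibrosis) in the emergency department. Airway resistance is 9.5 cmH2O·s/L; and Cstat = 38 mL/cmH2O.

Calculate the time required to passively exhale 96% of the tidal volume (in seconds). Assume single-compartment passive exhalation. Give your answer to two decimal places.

τ = R × C = 9.5 × 38 mL/cmH2O = 9.5 × 0.038 L/cmH2O = 0.361 s.
Exhaled fraction f = 1 − e^(−t/τ) → t = −τ·ln(1 − f) = −0.361·ln(0.04) = 1.162 s.

1.16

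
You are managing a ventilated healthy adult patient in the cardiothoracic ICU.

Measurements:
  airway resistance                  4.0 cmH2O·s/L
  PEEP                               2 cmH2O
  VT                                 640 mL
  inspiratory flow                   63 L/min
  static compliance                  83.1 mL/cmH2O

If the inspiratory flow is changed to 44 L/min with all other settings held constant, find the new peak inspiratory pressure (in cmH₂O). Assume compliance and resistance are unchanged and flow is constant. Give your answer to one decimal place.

Flow: 63 L/min ÷ 60 = 1.05 L/s.
New flow: 44 L/min ÷ 60 = 0.7333 L/s.
PIP = Vt/C + R·V̇ + PEEP (constant-flow equation of motion).
Only the resistive term changes: ΔPIP = R × ΔV̇ = 4.0 × (0.7333 − 1.05) = 4.0 × -0.3167 = -1.267 cmH2O.
Original PIP = 640/83.1 + 4.0×1.05 + 2 = 13.902 cmH2O; new PIP = 13.902 + (-1.267) = 12.635 cmH2O.

12.6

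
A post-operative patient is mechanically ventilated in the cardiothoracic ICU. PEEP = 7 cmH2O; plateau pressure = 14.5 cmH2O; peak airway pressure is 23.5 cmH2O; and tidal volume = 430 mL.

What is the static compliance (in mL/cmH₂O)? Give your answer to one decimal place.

57.3

Cstat = Vt / (Pplat − PEEP) = 430 / (14.5 − 7) = 430 / 7.5 = 57.333 mL/cmH2O.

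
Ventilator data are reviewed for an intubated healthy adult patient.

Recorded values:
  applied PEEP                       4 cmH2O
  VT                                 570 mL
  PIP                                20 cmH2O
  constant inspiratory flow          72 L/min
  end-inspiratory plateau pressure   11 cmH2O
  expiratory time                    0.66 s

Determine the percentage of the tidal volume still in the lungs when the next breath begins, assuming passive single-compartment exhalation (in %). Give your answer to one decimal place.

Flow: 72 L/min ÷ 60 = 1.2 L/s.
R = (PIP − Pplat)/V̇ = (20 − 11) / 1.2 = 9.0/1.2 = 7.5 cmH2O·s/L.
C = Vt/(Pplat − PEEP) = 570.0 / (11 − 4) = 570.0/7.0 = 81.429 mL/cmH2O.
τ = R × C = 7.5 × 0.08143 L/cmH2O = 0.6107 s.
Fraction remaining at end-expiration = e^(−Te/τ) = e^(−0.66/0.6107) = 0.3393 → 33.93%.

33.9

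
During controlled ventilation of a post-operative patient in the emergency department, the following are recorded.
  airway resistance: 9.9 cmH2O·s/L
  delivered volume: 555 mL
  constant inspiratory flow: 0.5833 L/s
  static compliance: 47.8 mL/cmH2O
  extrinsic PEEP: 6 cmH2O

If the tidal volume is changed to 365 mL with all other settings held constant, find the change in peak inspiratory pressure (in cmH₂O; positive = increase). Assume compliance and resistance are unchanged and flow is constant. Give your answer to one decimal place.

PIP = Vt/C + R·V̇ + PEEP (constant-flow equation of motion).
Only the elastic term changes: ΔPIP = ΔVt / C = (365 − 555) / 47.8 = -3.975 cmH2O.

-4.0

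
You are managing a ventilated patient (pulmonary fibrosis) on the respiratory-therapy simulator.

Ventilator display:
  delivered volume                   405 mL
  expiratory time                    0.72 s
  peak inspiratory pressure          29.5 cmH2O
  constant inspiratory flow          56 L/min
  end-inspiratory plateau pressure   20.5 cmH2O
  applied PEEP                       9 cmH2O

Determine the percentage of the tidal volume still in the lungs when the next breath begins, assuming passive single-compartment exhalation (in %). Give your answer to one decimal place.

12.0

Flow: 56 L/min ÷ 60 = 0.9333 L/s.
R = (PIP − Pplat)/V̇ = (29.5 − 20.5) / 0.9333 = 9.0/0.9333 = 9.643 cmH2O·s/L.
C = Vt/(Pplat − PEEP) = 405.0 / (20.5 − 9) = 405.0/11.5 = 35.217 mL/cmH2O.
τ = R × C = 9.643 × 0.03522 L/cmH2O = 0.3396 s.
Fraction remaining at end-expiration = e^(−Te/τ) = e^(−0.72/0.3396) = 0.12 → 12.0%.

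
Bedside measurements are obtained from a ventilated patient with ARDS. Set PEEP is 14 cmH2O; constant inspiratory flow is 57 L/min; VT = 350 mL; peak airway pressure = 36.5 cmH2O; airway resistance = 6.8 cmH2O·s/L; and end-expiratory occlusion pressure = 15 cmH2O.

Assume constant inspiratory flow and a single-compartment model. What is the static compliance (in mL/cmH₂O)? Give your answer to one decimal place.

23.3

Flow: 57 L/min ÷ 60 = 0.95 L/s.
Total PEEP = 15 cmH2O (set 14 + intrinsic 1); this is the baseline alveolar pressure.
Equation of motion (constant flow): PIP = Vt/C + R·V̇ + PEEP.
Vt/C = PIP − R·V̇ − PEEP = 36.5 − 6.8×0.95 − 15 = 36.5 − 6.46 − 15 = 15.04 cmH2O.
C = Vt / 15.04 = 350 / 15.04 = 23.271 mL/cmH2O.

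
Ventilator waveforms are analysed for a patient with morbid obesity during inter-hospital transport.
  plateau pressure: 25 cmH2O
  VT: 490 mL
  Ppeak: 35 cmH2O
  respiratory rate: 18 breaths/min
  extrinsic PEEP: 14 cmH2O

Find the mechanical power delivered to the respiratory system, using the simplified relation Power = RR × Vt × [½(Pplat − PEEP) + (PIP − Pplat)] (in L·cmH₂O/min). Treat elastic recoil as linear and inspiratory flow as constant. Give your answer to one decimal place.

136.7

Per-breath work = Vt × [½(Pplat−PEEP) + (PIP−Pplat)] = 0.490 × [0.5×11.0 + 10.0] = 0.490 × 15.5 = 7.595 L·cmH2O.
Power = 18 × 7.595 = 136.71 L·cmH2O/min.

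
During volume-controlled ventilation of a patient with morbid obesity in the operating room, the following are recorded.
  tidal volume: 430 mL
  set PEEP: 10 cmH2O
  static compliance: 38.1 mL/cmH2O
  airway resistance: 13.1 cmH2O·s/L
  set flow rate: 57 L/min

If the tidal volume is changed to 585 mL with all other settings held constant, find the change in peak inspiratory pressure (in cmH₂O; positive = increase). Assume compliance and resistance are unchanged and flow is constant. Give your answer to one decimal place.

PIP = Vt/C + R·V̇ + PEEP (constant-flow equation of motion).
Only the elastic term changes: ΔPIP = ΔVt / C = (585 − 430) / 38.1 = 4.068 cmH2O.

4.1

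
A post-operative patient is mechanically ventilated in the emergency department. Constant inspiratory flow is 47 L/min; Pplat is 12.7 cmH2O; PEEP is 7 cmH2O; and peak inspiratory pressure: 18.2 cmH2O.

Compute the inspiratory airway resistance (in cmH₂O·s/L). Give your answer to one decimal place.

7.0

Flow: 47 L/min ÷ 60 = 0.7833 L/s.
Raw = (PIP − Pplat) / flow = (18.2 − 12.7) / 0.7833 = 5.5 / 0.7833 = 7.022 cmH2O·s/L.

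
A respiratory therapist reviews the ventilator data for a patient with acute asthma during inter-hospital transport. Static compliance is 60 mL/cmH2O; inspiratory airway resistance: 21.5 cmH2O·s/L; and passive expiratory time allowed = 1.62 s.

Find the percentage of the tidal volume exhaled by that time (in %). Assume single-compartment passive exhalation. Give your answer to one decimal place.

71.5

τ = R × C = 21.5 × 60 mL/cmH2O = 21.5 × 0.060 L/cmH2O = 1.29 s.
Passive exhalation: V(t)/V₀ = e^(−t/τ) = e^(−1.62/1.29) = 0.2848.
Fraction exhaled = 1 − 0.2848 = 0.7152 → 71.52%.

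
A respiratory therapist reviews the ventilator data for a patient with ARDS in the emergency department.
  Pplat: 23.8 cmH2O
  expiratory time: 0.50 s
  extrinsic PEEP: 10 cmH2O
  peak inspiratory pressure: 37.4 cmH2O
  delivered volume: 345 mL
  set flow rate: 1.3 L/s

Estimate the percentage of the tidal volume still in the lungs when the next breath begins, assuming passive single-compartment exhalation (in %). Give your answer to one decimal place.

R = (PIP − Pplat)/V̇ = (37.4 − 23.8) / 1.3 = 13.6/1.3 = 10.462 cmH2O·s/L.
C = Vt/(Pplat − PEEP) = 345.0 / (23.8 − 10) = 345.0/13.8 = 25.0 mL/cmH2O.
τ = R × C = 10.462 × 0.025 L/cmH2O = 0.2616 s.
Fraction remaining at end-expiration = e^(−Te/τ) = e^(−0.50/0.2616) = 0.1479 → 14.79%.

14.8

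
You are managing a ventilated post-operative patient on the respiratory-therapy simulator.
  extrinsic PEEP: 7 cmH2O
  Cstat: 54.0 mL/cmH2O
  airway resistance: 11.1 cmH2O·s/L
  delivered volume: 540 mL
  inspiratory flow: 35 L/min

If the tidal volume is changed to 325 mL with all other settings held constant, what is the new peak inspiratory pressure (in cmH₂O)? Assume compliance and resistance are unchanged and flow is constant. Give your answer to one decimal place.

Flow: 35 L/min ÷ 60 = 0.5833 L/s.
PIP = Vt/C + R·V̇ + PEEP (constant-flow equation of motion).
Only the elastic term changes: ΔPIP = ΔVt / C = (325 − 540) / 54.0 = -3.981 cmH2O.
Original PIP = 540/54.0 + 11.1×0.5833 + 7 = 23.475 cmH2O; new PIP = 23.475 + (-3.981) = 19.494 cmH2O.

19.5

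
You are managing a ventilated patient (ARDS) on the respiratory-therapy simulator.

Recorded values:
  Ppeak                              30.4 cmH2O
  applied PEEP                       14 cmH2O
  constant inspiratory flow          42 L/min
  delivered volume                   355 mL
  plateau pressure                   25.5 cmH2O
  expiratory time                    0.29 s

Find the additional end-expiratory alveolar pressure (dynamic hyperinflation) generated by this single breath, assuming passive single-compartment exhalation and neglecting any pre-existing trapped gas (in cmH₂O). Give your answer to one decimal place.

Flow: 42 L/min ÷ 60 = 0.7 L/s.
R = (PIP − Pplat)/V̇ = (30.4 − 25.5) / 0.7 = 4.9/0.7 = 7.0 cmH2O·s/L.
C = Vt/(Pplat − PEEP) = 355.0 / (25.5 − 14) = 355.0/11.5 = 30.87 mL/cmH2O.
τ = R × C = 7.0 × 0.03087 L/cmH2O = 0.2161 s.
Fraction remaining = e^(−Te/τ) = e^(−0.29/0.2161) = 0.2613; trapped volume = 355.0 × 0.2613 = 92.762 mL.
Additional alveolar pressure from trapping ≈ V_trapped / C = 92.762 / 30.87 = 3.005 cmH2O.

3.0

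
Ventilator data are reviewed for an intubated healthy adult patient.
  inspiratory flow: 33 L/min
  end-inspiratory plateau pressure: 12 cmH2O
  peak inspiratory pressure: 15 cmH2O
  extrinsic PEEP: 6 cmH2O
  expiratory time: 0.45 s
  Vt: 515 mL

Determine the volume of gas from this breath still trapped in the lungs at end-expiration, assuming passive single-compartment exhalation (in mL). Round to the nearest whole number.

197

Flow: 33 L/min ÷ 60 = 0.55 L/s.
R = (PIP − Pplat)/V̇ = (15 − 12) / 0.55 = 3.0/0.55 = 5.455 cmH2O·s/L.
C = Vt/(Pplat − PEEP) = 515.0 / (12 − 6) = 515.0/6.0 = 85.833 mL/cmH2O.
τ = R × C = 5.455 × 0.08583 L/cmH2O = 0.4682 s.
Fraction remaining = e^(−Te/τ) = e^(−0.45/0.4682) = 0.3825.
Trapped volume = 515.0 × 0.3825 = 196.99 mL.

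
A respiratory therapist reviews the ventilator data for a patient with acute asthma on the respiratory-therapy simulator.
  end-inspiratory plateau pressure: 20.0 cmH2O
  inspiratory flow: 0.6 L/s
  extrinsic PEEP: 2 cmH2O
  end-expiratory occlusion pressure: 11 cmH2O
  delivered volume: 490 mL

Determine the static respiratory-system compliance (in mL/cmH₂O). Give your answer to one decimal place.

End-expiratory occlusion gives total PEEP = 11 cmH2O (intrinsic PEEP = 11 − 2 = 9). Use total PEEP for the elastic gradient.
Cstat = Vt / (Pplat − PEEPtotal) = 490 / (20.0 − 11) = 490 / 9.0 = 54.444 mL/cmH2O.

54.4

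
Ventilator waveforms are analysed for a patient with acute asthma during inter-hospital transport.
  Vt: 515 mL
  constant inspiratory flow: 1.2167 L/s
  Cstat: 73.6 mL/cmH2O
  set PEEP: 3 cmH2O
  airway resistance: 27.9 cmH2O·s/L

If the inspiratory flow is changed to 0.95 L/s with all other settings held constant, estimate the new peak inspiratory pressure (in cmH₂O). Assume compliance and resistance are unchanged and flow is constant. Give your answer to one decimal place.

36.5

PIP = Vt/C + R·V̇ + PEEP (constant-flow equation of motion).
Only the resistive term changes: ΔPIP = R × ΔV̇ = 27.9 × (0.95 − 1.2167) = 27.9 × -0.2667 = -7.441 cmH2O.
Original PIP = 515/73.6 + 27.9×1.2167 + 3 = 43.943 cmH2O; new PIP = 43.943 + (-7.441) = 36.502 cmH2O.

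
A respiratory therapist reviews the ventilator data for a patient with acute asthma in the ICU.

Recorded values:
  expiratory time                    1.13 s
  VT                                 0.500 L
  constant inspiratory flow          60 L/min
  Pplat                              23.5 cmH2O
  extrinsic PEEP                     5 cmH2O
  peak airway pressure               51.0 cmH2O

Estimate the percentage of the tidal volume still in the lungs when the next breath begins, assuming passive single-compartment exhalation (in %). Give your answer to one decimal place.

Flow: 60 L/min ÷ 60 = 1 L/s.
R = (PIP − Pplat)/V̇ = (51.0 − 23.5) / 1 = 27.5/1 = 27.5 cmH2O·s/L.
C = Vt/(Pplat − PEEP) = 500.0 / (23.5 − 5) = 500.0/18.5 = 27.027 mL/cmH2O.
τ = R × C = 27.5 × 0.02703 L/cmH2O = 0.7433 s.
Fraction remaining at end-expiration = e^(−Te/τ) = e^(−1.13/0.7433) = 0.2187 → 21.87%.

21.9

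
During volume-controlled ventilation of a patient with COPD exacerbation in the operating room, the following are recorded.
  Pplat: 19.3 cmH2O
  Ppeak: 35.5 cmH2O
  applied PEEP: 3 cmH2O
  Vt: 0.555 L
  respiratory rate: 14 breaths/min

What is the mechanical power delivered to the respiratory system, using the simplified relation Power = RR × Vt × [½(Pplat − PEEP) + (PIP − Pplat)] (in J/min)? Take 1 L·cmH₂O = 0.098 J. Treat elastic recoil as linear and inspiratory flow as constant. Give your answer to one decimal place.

Per-breath work = Vt × [½(Pplat−PEEP) + (PIP−Pplat)] = 0.555 × [0.5×16.3 + 16.2] = 0.555 × 24.35 = 13.514 L·cmH2O.
Power = 14 × 13.514 = 189.2 L·cmH2O/min.
× 0.098 J/(L·cmH2O) → 18.542 J/min.

18.5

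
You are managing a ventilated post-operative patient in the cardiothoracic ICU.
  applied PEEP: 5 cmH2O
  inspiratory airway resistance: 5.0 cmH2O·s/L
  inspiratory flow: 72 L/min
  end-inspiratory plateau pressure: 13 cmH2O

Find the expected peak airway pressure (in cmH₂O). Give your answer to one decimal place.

Flow: 72 L/min ÷ 60 = 1.2 L/s.
PIP = Pplat + Raw × flow = 13 + 5.0 × 1.2 = 13 + 6.0 = 19.0 cmH2O.

19.0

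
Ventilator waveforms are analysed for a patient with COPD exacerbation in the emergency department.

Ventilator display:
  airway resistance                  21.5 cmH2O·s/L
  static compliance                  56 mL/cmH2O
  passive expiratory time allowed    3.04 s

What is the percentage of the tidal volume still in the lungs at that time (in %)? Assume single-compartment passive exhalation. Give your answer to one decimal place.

8.0

τ = R × C = 21.5 × 56 mL/cmH2O = 21.5 × 0.056 L/cmH2O = 1.204 s.
Passive exhalation: V(t)/V₀ = e^(−t/τ) = e^(−3.04/1.204) = 0.08006.
Fraction remaining = 0.08006 → 8.006%.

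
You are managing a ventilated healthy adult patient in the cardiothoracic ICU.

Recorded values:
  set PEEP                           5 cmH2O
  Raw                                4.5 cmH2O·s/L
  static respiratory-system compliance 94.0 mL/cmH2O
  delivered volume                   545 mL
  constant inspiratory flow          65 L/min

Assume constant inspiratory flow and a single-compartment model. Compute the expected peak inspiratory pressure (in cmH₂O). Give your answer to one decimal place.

Flow: 65 L/min ÷ 60 = 1.0833 L/s.
Equation of motion (constant flow): PIP = Vt/C + R·V̇ + PEEP.
PIP = 545/94.0 + 4.5×1.0833 + 5 = 5.798 + 4.875 + 5 = 15.673 cmH2O.

15.7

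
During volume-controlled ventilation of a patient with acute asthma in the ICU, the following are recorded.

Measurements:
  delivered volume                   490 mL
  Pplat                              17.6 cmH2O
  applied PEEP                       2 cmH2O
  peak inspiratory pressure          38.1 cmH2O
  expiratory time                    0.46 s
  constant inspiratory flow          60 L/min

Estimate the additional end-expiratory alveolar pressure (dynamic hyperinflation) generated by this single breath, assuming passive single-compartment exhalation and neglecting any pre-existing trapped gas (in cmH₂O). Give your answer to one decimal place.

Flow: 60 L/min ÷ 60 = 1 L/s.
R = (PIP − Pplat)/V̇ = (38.1 − 17.6) / 1 = 20.5/1 = 20.5 cmH2O·s/L.
C = Vt/(Pplat − PEEP) = 490.0 / (17.6 − 2) = 490.0/15.6 = 31.41 mL/cmH2O.
τ = R × C = 20.5 × 0.03141 L/cmH2O = 0.6439 s.
Fraction remaining = e^(−Te/τ) = e^(−0.46/0.6439) = 0.4895; trapped volume = 490.0 × 0.4895 = 239.86 mL.
Additional alveolar pressure from trapping ≈ V_trapped / C = 239.86 / 31.41 = 7.636 cmH2O.

7.6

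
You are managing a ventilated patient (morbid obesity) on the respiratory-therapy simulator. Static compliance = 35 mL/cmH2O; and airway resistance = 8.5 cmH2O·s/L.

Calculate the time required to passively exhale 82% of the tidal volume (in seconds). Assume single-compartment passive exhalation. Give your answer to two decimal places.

0.51

τ = R × C = 8.5 × 35 mL/cmH2O = 8.5 × 0.035 L/cmH2O = 0.2975 s.
Exhaled fraction f = 1 − e^(−t/τ) → t = −τ·ln(1 − f) = −0.2975·ln(0.18) = 0.5102 s.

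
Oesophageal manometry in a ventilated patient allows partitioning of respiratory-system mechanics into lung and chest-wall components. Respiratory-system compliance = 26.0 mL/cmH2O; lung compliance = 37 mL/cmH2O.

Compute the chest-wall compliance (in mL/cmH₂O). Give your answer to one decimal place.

87.5

1/Ccw = 1/Crs − 1/CL.
1/Ccw = 1/26.0 − 1/37 = 0.01143.
Ccw = 87.489 mL/cmH2O.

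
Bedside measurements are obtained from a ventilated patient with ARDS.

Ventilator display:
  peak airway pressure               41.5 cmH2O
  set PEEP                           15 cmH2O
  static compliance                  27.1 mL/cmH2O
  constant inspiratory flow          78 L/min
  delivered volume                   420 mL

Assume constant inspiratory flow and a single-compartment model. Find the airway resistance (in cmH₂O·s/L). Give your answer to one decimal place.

8.5

Flow: 78 L/min ÷ 60 = 1.3 L/s.
Equation of motion (constant flow): PIP = Vt/C + R·V̇ + PEEP.
R·V̇ = PIP − Vt/C − PEEP = 41.5 − 420/27.1 − 15 = 41.5 − 15.498 − 15 = 11.002 cmH2O.
R = 11.002 / 1.3 = 8.463 cmH2O·s/L.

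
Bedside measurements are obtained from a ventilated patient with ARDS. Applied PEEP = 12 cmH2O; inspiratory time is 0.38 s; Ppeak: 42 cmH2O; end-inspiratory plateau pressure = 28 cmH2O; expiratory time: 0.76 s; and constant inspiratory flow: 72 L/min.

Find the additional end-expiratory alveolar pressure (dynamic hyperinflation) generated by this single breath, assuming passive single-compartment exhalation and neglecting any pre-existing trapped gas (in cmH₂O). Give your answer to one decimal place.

Flow: 72 L/min ÷ 60 = 1.2 L/s.
Vt = flow × Ti = 1.2 L/s × 0.38 s × 1000 mL/L = 456.0 mL.
R = (PIP − Pplat)/V̇ = (42 − 28) / 1.2 = 14.0/1.2 = 11.667 cmH2O·s/L.
C = Vt/(Pplat − PEEP) = 456.0 / (28 − 12) = 456.0/16.0 = 28.5 mL/cmH2O.
τ = R × C = 11.667 × 0.0285 L/cmH2O = 0.3325 s.
Fraction remaining = e^(−Te/τ) = e^(−0.76/0.3325) = 0.1017; trapped volume = 456.0 × 0.1017 = 46.375 mL.
Additional alveolar pressure from trapping ≈ V_trapped / C = 46.375 / 28.5 = 1.627 cmH2O.

1.6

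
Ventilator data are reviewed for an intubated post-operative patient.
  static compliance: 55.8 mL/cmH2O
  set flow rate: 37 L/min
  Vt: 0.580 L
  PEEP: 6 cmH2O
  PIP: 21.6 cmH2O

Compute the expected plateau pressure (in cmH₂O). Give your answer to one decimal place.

16.4

Pplat = PEEP + Vt / Cstat = 6 + 580 / 55.8 = 6 + 10.394 = 16.394 cmH2O.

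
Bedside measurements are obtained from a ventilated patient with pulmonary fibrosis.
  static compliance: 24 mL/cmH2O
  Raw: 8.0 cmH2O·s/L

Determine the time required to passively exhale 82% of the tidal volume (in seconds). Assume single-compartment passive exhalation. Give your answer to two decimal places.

τ = R × C = 8.0 × 24 mL/cmH2O = 8.0 × 0.024 L/cmH2O = 0.192 s.
Exhaled fraction f = 1 − e^(−t/τ) → t = −τ·ln(1 − f) = −0.192·ln(0.18) = 0.3292 s.

0.33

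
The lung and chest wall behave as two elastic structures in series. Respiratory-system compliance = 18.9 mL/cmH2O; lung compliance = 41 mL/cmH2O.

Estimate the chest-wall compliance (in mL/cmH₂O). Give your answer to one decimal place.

35.1

1/Ccw = 1/Crs − 1/CL.
1/Ccw = 1/18.9 − 1/41 = 0.02852.
Ccw = 35.063 mL/cmH2O.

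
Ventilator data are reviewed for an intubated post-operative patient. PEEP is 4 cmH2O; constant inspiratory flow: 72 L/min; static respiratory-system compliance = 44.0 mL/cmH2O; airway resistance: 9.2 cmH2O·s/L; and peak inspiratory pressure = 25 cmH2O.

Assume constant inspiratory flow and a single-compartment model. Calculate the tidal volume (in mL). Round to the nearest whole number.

Flow: 72 L/min ÷ 60 = 1.2 L/s.
Equation of motion (constant flow): PIP = Vt/C + R·V̇ + PEEP.
Vt/C = PIP − R·V̇ − PEEP = 25 − 11.04 − 4 = 9.96 cmH2O.
Vt = C × 9.96 = 44.0 × 9.96 = 438.24 mL.

438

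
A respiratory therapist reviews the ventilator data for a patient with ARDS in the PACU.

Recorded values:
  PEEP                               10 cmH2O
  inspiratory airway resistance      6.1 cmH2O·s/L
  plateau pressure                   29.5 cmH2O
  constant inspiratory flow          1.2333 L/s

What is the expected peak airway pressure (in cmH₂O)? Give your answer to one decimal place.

PIP = Pplat + Raw × flow = 29.5 + 6.1 × 1.2333 = 29.5 + 7.523 = 37.023 cmH2O.

37.0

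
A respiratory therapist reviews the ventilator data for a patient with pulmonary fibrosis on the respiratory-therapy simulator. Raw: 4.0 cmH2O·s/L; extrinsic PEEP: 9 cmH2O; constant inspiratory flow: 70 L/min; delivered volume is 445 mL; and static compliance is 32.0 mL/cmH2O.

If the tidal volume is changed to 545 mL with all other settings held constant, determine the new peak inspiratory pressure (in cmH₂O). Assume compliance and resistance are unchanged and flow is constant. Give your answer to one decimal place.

30.7

Flow: 70 L/min ÷ 60 = 1.1667 L/s.
PIP = Vt/C + R·V̇ + PEEP (constant-flow equation of motion).
Only the elastic term changes: ΔPIP = ΔVt / C = (545 − 445) / 32.0 = 3.125 cmH2O.
Original PIP = 445/32.0 + 4.0×1.1667 + 9 = 27.573 cmH2O; new PIP = 27.573 + (3.125) = 30.698 cmH2O.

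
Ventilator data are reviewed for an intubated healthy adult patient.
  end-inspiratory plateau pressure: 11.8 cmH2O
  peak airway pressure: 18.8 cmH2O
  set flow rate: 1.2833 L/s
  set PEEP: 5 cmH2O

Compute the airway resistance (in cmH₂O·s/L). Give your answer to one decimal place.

Raw = (PIP − Pplat) / flow = (18.8 − 11.8) / 1.2833 = 7.0 / 1.2833 = 5.455 cmH2O·s/L.

5.5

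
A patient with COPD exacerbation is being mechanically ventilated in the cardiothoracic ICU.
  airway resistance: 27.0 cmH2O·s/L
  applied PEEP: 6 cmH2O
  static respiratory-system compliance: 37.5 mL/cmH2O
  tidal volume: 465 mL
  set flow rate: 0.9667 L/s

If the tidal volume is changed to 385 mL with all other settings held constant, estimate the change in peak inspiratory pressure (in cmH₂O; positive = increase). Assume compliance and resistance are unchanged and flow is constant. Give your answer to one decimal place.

-2.1

PIP = Vt/C + R·V̇ + PEEP (constant-flow equation of motion).
Only the elastic term changes: ΔPIP = ΔVt / C = (385 − 465) / 37.5 = -2.133 cmH2O.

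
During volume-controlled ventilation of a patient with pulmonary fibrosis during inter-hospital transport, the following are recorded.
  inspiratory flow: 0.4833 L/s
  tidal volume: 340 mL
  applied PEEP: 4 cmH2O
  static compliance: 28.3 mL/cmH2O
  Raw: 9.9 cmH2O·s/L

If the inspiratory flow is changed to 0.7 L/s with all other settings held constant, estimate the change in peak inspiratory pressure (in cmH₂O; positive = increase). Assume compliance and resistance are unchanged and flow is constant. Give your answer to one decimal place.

PIP = Vt/C + R·V̇ + PEEP (constant-flow equation of motion).
Only the resistive term changes: ΔPIP = R × ΔV̇ = 9.9 × (0.7 − 0.4833) = 9.9 × 0.2167 = 2.145 cmH2O.

2.1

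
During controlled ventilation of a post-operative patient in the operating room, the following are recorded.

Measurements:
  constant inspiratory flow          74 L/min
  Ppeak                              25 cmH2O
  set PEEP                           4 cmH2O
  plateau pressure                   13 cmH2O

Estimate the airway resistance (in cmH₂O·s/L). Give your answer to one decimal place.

9.7

Flow: 74 L/min ÷ 60 = 1.2333 L/s.
Raw = (PIP − Pplat) / flow = (25 − 13) / 1.2333 = 12.0 / 1.2333 = 9.73 cmH2O·s/L.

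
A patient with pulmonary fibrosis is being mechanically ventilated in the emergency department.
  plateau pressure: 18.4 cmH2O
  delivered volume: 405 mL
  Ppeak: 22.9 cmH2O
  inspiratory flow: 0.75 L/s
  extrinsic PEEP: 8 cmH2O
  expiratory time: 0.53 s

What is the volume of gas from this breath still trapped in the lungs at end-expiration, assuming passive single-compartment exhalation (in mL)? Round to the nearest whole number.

R = (PIP − Pplat)/V̇ = (22.9 − 18.4) / 0.75 = 4.5/0.75 = 6.0 cmH2O·s/L.
C = Vt/(Pplat − PEEP) = 405.0 / (18.4 − 8) = 405.0/10.4 = 38.942 mL/cmH2O.
τ = R × C = 6.0 × 0.03894 L/cmH2O = 0.2336 s.
Fraction remaining = e^(−Te/τ) = e^(−0.53/0.2336) = 0.1034.
Trapped volume = 405.0 × 0.1034 = 41.877 mL.

42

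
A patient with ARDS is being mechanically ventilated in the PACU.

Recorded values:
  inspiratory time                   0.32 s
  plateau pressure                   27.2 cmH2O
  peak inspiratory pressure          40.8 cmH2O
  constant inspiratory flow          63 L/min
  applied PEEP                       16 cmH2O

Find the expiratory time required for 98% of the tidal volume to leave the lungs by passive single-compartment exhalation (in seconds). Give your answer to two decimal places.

1.52

Flow: 63 L/min ÷ 60 = 1.05 L/s.
Vt = flow × Ti = 1.05 L/s × 0.32 s × 1000 mL/L = 336.0 mL.
R = (PIP − Pplat)/V̇ = (40.8 − 27.2) / 1.05 = 13.6/1.05 = 12.952 cmH2O·s/L.
C = Vt/(Pplat − PEEP) = 336.0 / (27.2 − 16) = 336.0/11.2 = 30.0 mL/cmH2O.
τ = R × C = 12.952 × 0.03 L/cmH2O = 0.3886 s.
t = −τ·ln(1 − 0.98) = −0.3886·ln(0.02) = 1.52 s.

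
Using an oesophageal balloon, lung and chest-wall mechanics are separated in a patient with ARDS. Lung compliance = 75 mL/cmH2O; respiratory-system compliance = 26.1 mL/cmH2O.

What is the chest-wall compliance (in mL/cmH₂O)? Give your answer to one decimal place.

40.0

1/Ccw = 1/Crs − 1/CL.
1/Ccw = 1/26.1 − 1/75 = 0.02498.
Ccw = 40.032 mL/cmH2O.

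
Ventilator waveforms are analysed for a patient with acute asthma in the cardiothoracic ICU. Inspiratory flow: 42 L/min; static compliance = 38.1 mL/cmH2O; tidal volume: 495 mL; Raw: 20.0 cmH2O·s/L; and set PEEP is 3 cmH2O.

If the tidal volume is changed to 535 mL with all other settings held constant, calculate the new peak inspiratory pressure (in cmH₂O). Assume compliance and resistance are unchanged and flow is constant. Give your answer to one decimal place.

Flow: 42 L/min ÷ 60 = 0.7 L/s.
PIP = Vt/C + R·V̇ + PEEP (constant-flow equation of motion).
Only the elastic term changes: ΔPIP = ΔVt / C = (535 − 495) / 38.1 = 1.05 cmH2O.
Original PIP = 495/38.1 + 20.0×0.7 + 3 = 29.992 cmH2O; new PIP = 29.992 + (1.05) = 31.042 cmH2O.

31.0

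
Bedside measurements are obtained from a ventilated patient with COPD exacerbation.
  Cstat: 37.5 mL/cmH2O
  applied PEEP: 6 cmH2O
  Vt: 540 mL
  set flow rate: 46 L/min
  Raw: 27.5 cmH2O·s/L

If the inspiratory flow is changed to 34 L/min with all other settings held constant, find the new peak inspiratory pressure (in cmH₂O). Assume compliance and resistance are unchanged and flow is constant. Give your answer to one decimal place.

Flow: 46 L/min ÷ 60 = 0.7667 L/s.
New flow: 34 L/min ÷ 60 = 0.5667 L/s.
PIP = Vt/C + R·V̇ + PEEP (constant-flow equation of motion).
Only the resistive term changes: ΔPIP = R × ΔV̇ = 27.5 × (0.5667 − 0.7667) = 27.5 × -0.2 = -5.5 cmH2O.
Original PIP = 540/37.5 + 27.5×0.7667 + 6 = 41.484 cmH2O; new PIP = 41.484 + (-5.5) = 35.984 cmH2O.

36.0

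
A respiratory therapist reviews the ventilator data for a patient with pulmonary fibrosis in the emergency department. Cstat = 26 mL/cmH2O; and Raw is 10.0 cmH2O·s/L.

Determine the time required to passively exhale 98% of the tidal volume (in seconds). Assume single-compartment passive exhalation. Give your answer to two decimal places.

1.02

τ = R × C = 10.0 × 26 mL/cmH2O = 10.0 × 0.026 L/cmH2O = 0.26 s.
Exhaled fraction f = 1 − e^(−t/τ) → t = −τ·ln(1 − f) = −0.26·ln(0.02) = 1.017 s.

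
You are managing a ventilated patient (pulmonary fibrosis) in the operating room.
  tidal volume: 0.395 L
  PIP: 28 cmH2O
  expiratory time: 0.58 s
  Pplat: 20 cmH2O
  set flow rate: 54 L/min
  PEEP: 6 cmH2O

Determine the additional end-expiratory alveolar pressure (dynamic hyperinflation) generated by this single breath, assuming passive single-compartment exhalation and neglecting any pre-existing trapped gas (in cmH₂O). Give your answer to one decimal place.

Flow: 54 L/min ÷ 60 = 0.9 L/s.
R = (PIP − Pplat)/V̇ = (28 − 20) / 0.9 = 8.0/0.9 = 8.889 cmH2O·s/L.
C = Vt/(Pplat − PEEP) = 395.0 / (20 − 6) = 395.0/14.0 = 28.214 mL/cmH2O.
τ = R × C = 8.889 × 0.02821 L/cmH2O = 0.2508 s.
Fraction remaining = e^(−Te/τ) = e^(−0.58/0.2508) = 0.099; trapped volume = 395.0 × 0.099 = 39.105 mL.
Additional alveolar pressure from trapping ≈ V_trapped / C = 39.105 / 28.214 = 1.386 cmH2O.

1.4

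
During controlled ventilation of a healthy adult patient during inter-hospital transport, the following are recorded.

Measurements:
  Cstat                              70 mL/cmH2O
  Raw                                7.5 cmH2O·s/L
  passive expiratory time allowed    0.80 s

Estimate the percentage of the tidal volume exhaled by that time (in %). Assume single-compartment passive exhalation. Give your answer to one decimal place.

78.2

τ = R × C = 7.5 × 70 mL/cmH2O = 7.5 × 0.070 L/cmH2O = 0.525 s.
Passive exhalation: V(t)/V₀ = e^(−t/τ) = e^(−0.80/0.525) = 0.2179.
Fraction exhaled = 1 − 0.2179 = 0.7821 → 78.21%.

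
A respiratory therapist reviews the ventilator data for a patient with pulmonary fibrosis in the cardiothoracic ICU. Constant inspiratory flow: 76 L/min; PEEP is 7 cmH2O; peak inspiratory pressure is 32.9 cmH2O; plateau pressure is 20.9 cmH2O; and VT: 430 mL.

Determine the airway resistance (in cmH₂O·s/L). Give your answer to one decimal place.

Flow: 76 L/min ÷ 60 = 1.2667 L/s.
Raw = (PIP − Pplat) / flow = (32.9 − 20.9) / 1.2667 = 12.0 / 1.2667 = 9.473 cmH2O·s/L.

9.5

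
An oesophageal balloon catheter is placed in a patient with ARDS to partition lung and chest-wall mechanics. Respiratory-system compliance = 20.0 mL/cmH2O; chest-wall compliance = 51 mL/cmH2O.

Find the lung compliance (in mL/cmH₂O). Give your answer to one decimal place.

32.9

1/CL = 1/Crs − 1/Ccw.
1/CL = 1/20.0 − 1/51 = 0.03039.
CL = 32.906 mL/cmH2O.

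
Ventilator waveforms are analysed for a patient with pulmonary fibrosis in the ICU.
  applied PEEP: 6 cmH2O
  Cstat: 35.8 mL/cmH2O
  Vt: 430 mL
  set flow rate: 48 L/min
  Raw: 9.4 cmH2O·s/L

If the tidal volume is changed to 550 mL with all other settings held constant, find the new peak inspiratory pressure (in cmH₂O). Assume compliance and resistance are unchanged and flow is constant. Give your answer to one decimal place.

Flow: 48 L/min ÷ 60 = 0.8 L/s.
PIP = Vt/C + R·V̇ + PEEP (constant-flow equation of motion).
Only the elastic term changes: ΔPIP = ΔVt / C = (550 − 430) / 35.8 = 3.352 cmH2O.
Original PIP = 430/35.8 + 9.4×0.8 + 6 = 25.531 cmH2O; new PIP = 25.531 + (3.352) = 28.883 cmH2O.

28.9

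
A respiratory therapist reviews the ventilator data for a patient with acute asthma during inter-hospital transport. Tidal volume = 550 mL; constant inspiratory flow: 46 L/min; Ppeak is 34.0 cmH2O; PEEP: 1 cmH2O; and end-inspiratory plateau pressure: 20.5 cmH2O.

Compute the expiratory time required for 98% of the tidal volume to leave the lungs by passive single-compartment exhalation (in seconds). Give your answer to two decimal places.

Flow: 46 L/min ÷ 60 = 0.7667 L/s.
R = (PIP − Pplat)/V̇ = (34.0 − 20.5) / 0.7667 = 13.5/0.7667 = 17.608 cmH2O·s/L.
C = Vt/(Pplat − PEEP) = 550.0 / (20.5 − 1) = 550.0/19.5 = 28.205 mL/cmH2O.
τ = R × C = 17.608 × 0.02821 L/cmH2O = 0.4967 s.
t = −τ·ln(1 − 0.98) = −0.4967·ln(0.02) = 1.943 s.

1.94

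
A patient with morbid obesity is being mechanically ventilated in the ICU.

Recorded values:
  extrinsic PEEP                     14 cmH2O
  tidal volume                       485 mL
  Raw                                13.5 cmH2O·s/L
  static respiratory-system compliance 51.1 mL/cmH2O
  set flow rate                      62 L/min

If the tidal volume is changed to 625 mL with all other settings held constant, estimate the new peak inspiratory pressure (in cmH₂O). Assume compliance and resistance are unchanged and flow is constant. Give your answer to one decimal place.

40.2

Flow: 62 L/min ÷ 60 = 1.0333 L/s.
PIP = Vt/C + R·V̇ + PEEP (constant-flow equation of motion).
Only the elastic term changes: ΔPIP = ΔVt / C = (625 − 485) / 51.1 = 2.74 cmH2O.
Original PIP = 485/51.1 + 13.5×1.0333 + 14 = 37.441 cmH2O; new PIP = 37.441 + (2.74) = 40.181 cmH2O.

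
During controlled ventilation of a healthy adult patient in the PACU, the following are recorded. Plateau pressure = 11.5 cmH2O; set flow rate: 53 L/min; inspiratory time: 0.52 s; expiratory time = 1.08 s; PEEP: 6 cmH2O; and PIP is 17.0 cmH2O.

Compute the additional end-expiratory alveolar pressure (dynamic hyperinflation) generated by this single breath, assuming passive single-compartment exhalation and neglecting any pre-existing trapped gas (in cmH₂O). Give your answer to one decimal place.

0.7

Flow: 53 L/min ÷ 60 = 0.8833 L/s.
Vt = flow × Ti = 0.8833 L/s × 0.52 s × 1000 mL/L = 459.32 mL.
R = (PIP − Pplat)/V̇ = (17.0 − 11.5) / 0.8833 = 5.5/0.8833 = 6.227 cmH2O·s/L.
C = Vt/(Pplat − PEEP) = 459.32 / (11.5 − 6) = 459.32/5.5 = 83.513 mL/cmH2O.
τ = R × C = 6.227 × 0.08351 L/cmH2O = 0.52 s.
Fraction remaining = e^(−Te/τ) = e^(−1.08/0.52) = 0.1253; trapped volume = 459.32 × 0.1253 = 57.553 mL.
Additional alveolar pressure from trapping ≈ V_trapped / C = 57.553 / 83.513 = 0.6892 cmH2O.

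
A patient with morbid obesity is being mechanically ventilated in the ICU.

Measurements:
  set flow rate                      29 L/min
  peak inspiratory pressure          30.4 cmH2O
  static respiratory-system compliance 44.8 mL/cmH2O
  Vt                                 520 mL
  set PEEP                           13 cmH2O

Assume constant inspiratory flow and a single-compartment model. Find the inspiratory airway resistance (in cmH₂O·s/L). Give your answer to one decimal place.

Flow: 29 L/min ÷ 60 = 0.4833 L/s.
Equation of motion (constant flow): PIP = Vt/C + R·V̇ + PEEP.
R·V̇ = PIP − Vt/C − PEEP = 30.4 − 520/44.8 − 13 = 30.4 − 11.607 − 13 = 5.793 cmH2O.
R = 5.793 / 0.4833 = 11.986 cmH2O·s/L.

12.0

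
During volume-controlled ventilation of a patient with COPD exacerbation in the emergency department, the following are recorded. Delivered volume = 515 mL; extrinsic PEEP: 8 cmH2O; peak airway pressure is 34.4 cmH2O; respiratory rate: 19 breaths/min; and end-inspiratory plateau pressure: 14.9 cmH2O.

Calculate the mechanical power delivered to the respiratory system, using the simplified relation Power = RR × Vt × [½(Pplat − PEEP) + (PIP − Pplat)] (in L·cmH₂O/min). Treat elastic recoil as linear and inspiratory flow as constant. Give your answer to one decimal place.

Per-breath work = Vt × [½(Pplat−PEEP) + (PIP−Pplat)] = 0.515 × [0.5×6.9 + 19.5] = 0.515 × 22.95 = 11.819 L·cmH2O.
Power = 19 × 11.819 = 224.56 L·cmH2O/min.

224.6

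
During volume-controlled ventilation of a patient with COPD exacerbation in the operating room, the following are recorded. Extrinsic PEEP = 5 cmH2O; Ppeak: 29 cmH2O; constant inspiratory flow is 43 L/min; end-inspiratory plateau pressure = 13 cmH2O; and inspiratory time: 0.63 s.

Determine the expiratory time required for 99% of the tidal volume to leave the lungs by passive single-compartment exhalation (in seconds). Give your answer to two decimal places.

5.80

Flow: 43 L/min ÷ 60 = 0.7167 L/s.
Vt = flow × Ti = 0.7167 L/s × 0.63 s × 1000 mL/L = 451.52 mL.
R = (PIP − Pplat)/V̇ = (29 − 13) / 0.7167 = 16.0/0.7167 = 22.325 cmH2O·s/L.
C = Vt/(Pplat − PEEP) = 451.52 / (13 − 5) = 451.52/8.0 = 56.44 mL/cmH2O.
τ = R × C = 22.325 × 0.05644 L/cmH2O = 1.26 s.
t = −τ·ln(1 − 0.99) = −1.26·ln(0.01) = 5.803 s.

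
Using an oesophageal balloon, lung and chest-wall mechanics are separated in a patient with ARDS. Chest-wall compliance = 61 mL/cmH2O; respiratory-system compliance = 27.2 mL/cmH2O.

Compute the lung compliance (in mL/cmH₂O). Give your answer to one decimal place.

49.1

1/CL = 1/Crs − 1/Ccw.
1/CL = 1/27.2 − 1/61 = 0.02037.
CL = 49.092 mL/cmH2O.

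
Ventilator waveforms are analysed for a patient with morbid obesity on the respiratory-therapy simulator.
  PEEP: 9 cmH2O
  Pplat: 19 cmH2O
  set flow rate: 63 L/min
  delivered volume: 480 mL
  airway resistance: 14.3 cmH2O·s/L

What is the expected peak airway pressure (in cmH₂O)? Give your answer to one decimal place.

34.0

Flow: 63 L/min ÷ 60 = 1.05 L/s.
PIP = Pplat + Raw × flow = 19 + 14.3 × 1.05 = 19 + 15.015 = 34.015 cmH2O.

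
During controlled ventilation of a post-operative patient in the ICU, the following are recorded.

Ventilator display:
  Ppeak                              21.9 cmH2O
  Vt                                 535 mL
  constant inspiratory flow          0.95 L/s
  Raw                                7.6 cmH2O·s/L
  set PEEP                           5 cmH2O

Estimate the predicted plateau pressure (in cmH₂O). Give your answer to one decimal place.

Pplat = PIP − Raw × flow = 21.9 − 7.6 × 0.95 = 21.9 − 7.22 = 14.68 cmH2O.

14.7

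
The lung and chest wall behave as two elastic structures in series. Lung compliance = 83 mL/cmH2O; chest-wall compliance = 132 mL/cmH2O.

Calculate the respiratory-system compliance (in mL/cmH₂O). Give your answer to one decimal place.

Lung and chest wall are elastances in series: 1/Crs = 1/CL + 1/Ccw.
1/Crs = 1/83 + 1/132 = 0.01962.
Crs = 50.968 mL/cmH2O.

51.0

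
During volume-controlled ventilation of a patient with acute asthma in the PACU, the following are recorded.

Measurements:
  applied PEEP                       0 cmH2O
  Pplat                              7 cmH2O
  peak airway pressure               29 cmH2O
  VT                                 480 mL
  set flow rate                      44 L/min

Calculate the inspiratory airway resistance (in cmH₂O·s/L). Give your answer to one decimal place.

30.0

Flow: 44 L/min ÷ 60 = 0.7333 L/s.
Raw = (PIP − Pplat) / flow = (29 − 7) / 0.7333 = 22.0 / 0.7333 = 30.001 cmH2O·s/L.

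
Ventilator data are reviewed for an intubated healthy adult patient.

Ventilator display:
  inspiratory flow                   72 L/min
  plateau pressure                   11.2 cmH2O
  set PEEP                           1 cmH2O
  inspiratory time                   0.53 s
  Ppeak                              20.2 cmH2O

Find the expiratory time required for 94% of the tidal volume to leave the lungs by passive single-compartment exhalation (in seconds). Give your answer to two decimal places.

Flow: 72 L/min ÷ 60 = 1.2 L/s.
Vt = flow × Ti = 1.2 L/s × 0.53 s × 1000 mL/L = 636.0 mL.
R = (PIP − Pplat)/V̇ = (20.2 − 11.2) / 1.2 = 9.0/1.2 = 7.5 cmH2O·s/L.
C = Vt/(Pplat − PEEP) = 636.0 / (11.2 − 1) = 636.0/10.2 = 62.353 mL/cmH2O.
τ = R × C = 7.5 × 0.06235 L/cmH2O = 0.4676 s.
t = −τ·ln(1 − 0.94) = −0.4676·ln(0.06) = 1.316 s.

1.32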